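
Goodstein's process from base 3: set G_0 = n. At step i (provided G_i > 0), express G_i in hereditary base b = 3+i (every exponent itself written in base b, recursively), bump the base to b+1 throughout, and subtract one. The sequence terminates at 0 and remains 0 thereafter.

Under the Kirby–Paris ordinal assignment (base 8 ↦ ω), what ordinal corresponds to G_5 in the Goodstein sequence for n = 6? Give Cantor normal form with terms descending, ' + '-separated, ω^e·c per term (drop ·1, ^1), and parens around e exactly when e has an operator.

7

i=0: 6 = 2·3 (b=3); 3→4: 2·4 = 8; 8−1 = 7
i=1: 7 = 4 + 3 (b=4); 4→5: 5 + 3 = 8; 8−1 = 7
i=2: 7 = 5 + 2 (b=5); 5→6: 6 + 2 = 8; 8−1 = 7
i=3: 7 = 6 + 1 (b=6); 6→7: 7 + 1 = 8; 8−1 = 7
i=4: 7 = 7 (b=7); 7→8: 8 = 8; 8−1 = 7
i=5: 7 = 7 (b=8); 8→9: 7 = 7; 7−1 = 6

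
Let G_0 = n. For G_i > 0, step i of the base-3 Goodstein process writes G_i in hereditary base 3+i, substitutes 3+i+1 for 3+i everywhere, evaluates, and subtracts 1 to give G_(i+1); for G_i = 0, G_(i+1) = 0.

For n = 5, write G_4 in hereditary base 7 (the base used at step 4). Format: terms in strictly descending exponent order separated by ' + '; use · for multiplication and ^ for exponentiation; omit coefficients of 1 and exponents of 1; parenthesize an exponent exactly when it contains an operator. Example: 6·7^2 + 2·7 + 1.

4

i=0: 5 = 3 + 2 (b=3); 3→4: 4 + 2 = 6; 6−1 = 5
i=1: 5 = 4 + 1 (b=4); 4→5: 5 + 1 = 6; 6−1 = 5
i=2: 5 = 5 (b=5); 5→6: 6 = 6; 6−1 = 5
i=3: 5 = 5 (b=6); 6→7: 5 = 5; 5−1 = 4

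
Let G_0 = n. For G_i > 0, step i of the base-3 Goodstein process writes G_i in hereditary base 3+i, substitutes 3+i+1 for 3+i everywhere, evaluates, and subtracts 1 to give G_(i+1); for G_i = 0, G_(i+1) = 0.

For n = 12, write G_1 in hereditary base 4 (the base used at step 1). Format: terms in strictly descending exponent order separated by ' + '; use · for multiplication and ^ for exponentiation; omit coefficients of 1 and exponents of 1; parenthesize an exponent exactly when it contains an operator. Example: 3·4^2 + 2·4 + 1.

4^2 + 3

G_0=12  [base 3] 3^2 + 3  →[3↦4]→  4^2 + 4 = 20  −1 ⇒ G_1=19
G_1=19  [base 4] 4^2 + 3  →[4↦5]→  5^2 + 3 = 28  −1 ⇒ G_2=27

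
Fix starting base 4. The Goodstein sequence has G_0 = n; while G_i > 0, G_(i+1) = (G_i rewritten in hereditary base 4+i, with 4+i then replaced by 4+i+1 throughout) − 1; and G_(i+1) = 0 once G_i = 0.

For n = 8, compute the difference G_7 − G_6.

-1

base 4: 8 = 2·4; at 5: 2·5 = 10; next = 9
base 5: 9 = 5 + 4; at 6: 6 + 4 = 10; next = 9
base 6: 9 = 6 + 3; at 7: 7 + 3 = 10; next = 9
base 7: 9 = 7 + 2; at 8: 8 + 2 = 10; next = 9
base 8: 9 = 8 + 1; at 9: 9 + 1 = 10; next = 9
base 9: 9 = 9; at 10: 10 = 10; next = 9
base 10: 9 = 9; at 11: 9 = 9; next = 8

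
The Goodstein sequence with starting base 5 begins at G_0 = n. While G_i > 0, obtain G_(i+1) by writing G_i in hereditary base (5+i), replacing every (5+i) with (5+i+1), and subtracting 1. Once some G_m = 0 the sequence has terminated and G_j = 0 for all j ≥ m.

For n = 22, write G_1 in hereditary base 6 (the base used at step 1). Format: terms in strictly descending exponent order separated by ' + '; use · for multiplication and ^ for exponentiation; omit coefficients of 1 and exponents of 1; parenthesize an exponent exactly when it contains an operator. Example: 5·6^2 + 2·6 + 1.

4·6 + 1

(0) 22|_5 = 4·5 + 2 ↦ 4·6 + 2|_6 = 26 ⇒ 25
(1) 25|_6 = 4·6 + 1 ↦ 4·7 + 1|_7 = 29 ⇒ 28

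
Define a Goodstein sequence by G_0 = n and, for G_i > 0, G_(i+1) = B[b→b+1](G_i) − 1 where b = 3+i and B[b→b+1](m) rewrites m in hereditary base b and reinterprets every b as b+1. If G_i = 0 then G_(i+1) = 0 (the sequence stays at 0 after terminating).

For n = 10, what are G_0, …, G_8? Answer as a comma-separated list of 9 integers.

G_0 = 10. HB_3(10) = 3^2 + 1. Bump = 17. G_1 = 16.
G_1 = 16. HB_4(16) = 4^2. Bump = 25. G_2 = 24.
G_2 = 24. HB_5(24) = 4·5 + 4. Bump = 28. G_3 = 27.
G_3 = 27. HB_6(27) = 4·6 + 3. Bump = 31. G_4 = 30.
G_4 = 30. HB_7(30) = 4·7 + 2. Bump = 34. G_5 = 33.
G_5 = 33. HB_8(33) = 4·8 + 1. Bump = 37. G_6 = 36.
G_6 = 36. HB_9(36) = 4·9. Bump = 40. G_7 = 39.
G_7 = 39. HB_10(39) = 3·10 + 9. Bump = 42. G_8 = 41.

10, 16, 24, 27, 30, 33, 36, 39, 41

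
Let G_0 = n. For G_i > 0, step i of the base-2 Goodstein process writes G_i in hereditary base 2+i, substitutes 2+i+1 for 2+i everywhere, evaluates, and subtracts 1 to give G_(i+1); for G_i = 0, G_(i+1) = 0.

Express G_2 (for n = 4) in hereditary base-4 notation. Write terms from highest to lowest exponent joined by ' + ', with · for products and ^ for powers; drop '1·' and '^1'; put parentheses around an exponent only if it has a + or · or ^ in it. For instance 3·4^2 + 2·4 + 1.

2·4^2 + 2·4 + 1

4 —HB2→ 2^2 —bump→ 3^3 = 27 —(−1)→ 26
26 —HB3→ 2·3^2 + 2·3 + 2 —bump→ 2·4^2 + 2·4 + 2 = 42 —(−1)→ 41
41 —HB4→ 2·4^2 + 2·4 + 1 —bump→ 2·5^2 + 2·5 + 1 = 61 —(−1)→ 60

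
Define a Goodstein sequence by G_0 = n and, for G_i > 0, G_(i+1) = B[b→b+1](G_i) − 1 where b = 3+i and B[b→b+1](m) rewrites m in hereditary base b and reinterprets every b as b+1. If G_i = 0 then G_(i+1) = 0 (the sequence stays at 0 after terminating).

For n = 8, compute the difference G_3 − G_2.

8 —HB3→ 2·3 + 2 —bump→ 2·4 + 2 = 10 —(−1)→ 9
9 —HB4→ 2·4 + 1 —bump→ 2·5 + 1 = 11 —(−1)→ 10
10 —HB5→ 2·5 —bump→ 2·6 = 12 —(−1)→ 11

1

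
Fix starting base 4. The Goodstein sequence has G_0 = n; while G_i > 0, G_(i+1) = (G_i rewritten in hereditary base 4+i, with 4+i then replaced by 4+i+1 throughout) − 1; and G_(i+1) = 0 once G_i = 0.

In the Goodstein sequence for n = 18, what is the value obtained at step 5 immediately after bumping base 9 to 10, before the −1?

(0) 18|_4 = 4^2 + 2 ↦ 5^2 + 2|_5 = 27 ⇒ 26
(1) 26|_5 = 5^2 + 1 ↦ 6^2 + 1|_6 = 37 ⇒ 36
(2) 36|_6 = 6^2 ↦ 7^2|_7 = 49 ⇒ 48
(3) 48|_7 = 6·7 + 6 ↦ 6·8 + 6|_8 = 54 ⇒ 53
(4) 53|_8 = 6·8 + 5 ↦ 6·9 + 5|_9 = 59 ⇒ 58
(5) 58|_9 = 6·9 + 4 ↦ 6·10 + 4|_10 = 64 ⇒ 63

64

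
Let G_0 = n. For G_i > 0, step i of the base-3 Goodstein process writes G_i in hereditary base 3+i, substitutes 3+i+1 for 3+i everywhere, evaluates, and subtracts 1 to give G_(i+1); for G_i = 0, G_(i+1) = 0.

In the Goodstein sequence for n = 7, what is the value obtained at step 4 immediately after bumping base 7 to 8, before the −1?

10

7 —HB3→ 2·3 + 1 —bump→ 2·4 + 1 = 9 —(−1)→ 8
8 —HB4→ 2·4 —bump→ 2·5 = 10 —(−1)→ 9
9 —HB5→ 5 + 4 —bump→ 6 + 4 = 10 —(−1)→ 9
9 —HB6→ 6 + 3 —bump→ 7 + 3 = 10 —(−1)→ 9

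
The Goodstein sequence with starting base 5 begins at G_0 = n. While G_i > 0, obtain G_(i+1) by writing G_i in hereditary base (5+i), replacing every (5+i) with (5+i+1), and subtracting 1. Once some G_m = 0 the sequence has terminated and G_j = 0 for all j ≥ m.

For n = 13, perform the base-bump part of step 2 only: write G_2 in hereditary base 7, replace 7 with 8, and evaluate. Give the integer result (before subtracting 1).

17

(0) 13|_5 = 2·5 + 3 ↦ 2·6 + 3|_6 = 15 ⇒ 14
(1) 14|_6 = 2·6 + 2 ↦ 2·7 + 2|_7 = 16 ⇒ 15
(2) 15|_7 = 2·7 + 1 ↦ 2·8 + 1|_8 = 17 ⇒ 16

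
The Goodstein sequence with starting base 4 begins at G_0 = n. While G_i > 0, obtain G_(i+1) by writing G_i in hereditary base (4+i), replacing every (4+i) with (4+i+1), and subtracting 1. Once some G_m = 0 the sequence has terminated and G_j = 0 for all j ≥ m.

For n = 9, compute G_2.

11

base 4: 9 = 2·4 + 1; at 5: 2·5 + 1 = 11; next = 10
base 5: 10 = 2·5; at 6: 2·6 = 12; next = 11
base 6: 11 = 6 + 5; at 7: 7 + 5 = 12; next = 11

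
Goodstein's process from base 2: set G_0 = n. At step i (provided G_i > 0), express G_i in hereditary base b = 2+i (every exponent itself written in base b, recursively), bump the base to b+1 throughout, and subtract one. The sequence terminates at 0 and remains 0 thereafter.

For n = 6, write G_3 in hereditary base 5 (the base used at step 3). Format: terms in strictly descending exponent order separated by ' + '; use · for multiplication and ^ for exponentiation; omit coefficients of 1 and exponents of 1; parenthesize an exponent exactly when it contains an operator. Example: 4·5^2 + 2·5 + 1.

[0] 6 ≡ 2^2 + 2 (base 2). Lift 3: 30. −1: 29.
[1] 29 ≡ 3^3 + 2 (base 3). Lift 4: 258. −1: 257.
[2] 257 ≡ 4^4 + 1 (base 4). Lift 5: 3126. −1: 3125.
[3] 3125 ≡ 5^5 (base 5). Lift 6: 46656. −1: 46655.

5^5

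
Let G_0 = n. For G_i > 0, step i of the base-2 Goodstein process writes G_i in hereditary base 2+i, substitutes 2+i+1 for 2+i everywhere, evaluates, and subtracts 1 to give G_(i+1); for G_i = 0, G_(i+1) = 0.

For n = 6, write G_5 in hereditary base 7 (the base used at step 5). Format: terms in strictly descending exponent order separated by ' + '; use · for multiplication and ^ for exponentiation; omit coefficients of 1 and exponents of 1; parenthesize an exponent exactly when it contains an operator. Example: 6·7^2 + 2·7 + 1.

5·7^5 + 5·7^4 + 5·7^3 + 5·7^2 + 5·7 + 4

(0) 6|_2 = 2^2 + 2 ↦ 3^3 + 3|_3 = 30 ⇒ 29
(1) 29|_3 = 3^3 + 2 ↦ 4^4 + 2|_4 = 258 ⇒ 257
(2) 257|_4 = 4^4 + 1 ↦ 5^5 + 1|_5 = 3126 ⇒ 3125
(3) 3125|_5 = 5^5 ↦ 6^6|_6 = 46656 ⇒ 46655
(4) 46655|_6 = 5·6^5 + 5·6^4 + 5·6^3 + 5·6^2 + 5·6 + 5 ↦ 5·7^5 + 5·7^4 + 5·7^3 + 5·7^2 + 5·7 + 5|_7 = 98040 ⇒ 98039
(5) 98039|_7 = 5·7^5 + 5·7^4 + 5·7^3 + 5·7^2 + 5·7 + 4 ↦ 5·8^5 + 5·8^4 + 5·8^3 + 5·8^2 + 5·8 + 4|_8 = 187244 ⇒ 187243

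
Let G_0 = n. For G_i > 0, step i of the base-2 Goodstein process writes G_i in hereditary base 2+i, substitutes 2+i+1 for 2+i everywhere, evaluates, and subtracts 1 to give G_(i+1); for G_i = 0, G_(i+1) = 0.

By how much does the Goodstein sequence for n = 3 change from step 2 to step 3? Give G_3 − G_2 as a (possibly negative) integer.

i=0: 3 = 2 + 1 (b=2); 2→3: 3 + 1 = 4; 4−1 = 3
i=1: 3 = 3 (b=3); 3→4: 4 = 4; 4−1 = 3
i=2: 3 = 3 (b=4); 4→5: 3 = 3; 3−1 = 2

-1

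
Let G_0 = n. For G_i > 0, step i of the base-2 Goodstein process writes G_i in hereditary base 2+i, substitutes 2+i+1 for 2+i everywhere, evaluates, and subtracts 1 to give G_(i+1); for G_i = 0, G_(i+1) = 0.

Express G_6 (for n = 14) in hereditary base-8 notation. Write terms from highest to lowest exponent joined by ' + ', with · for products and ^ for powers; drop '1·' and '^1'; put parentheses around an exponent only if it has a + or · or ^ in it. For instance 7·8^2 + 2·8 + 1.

8^(8 + 1) + 5·8^5 + 5·8^4 + 5·8^3 + 5·8^2 + 5·8 + 3

(0) 14|_2 = 2^(2 + 1) + 2^2 + 2 ↦ 3^(3 + 1) + 3^3 + 3|_3 = 111 ⇒ 110
(1) 110|_3 = 3^(3 + 1) + 3^3 + 2 ↦ 4^(4 + 1) + 4^4 + 2|_4 = 1282 ⇒ 1281
(2) 1281|_4 = 4^(4 + 1) + 4^4 + 1 ↦ 5^(5 + 1) + 5^5 + 1|_5 = 18751 ⇒ 18750
(3) 18750|_5 = 5^(5 + 1) + 5^5 ↦ 6^(6 + 1) + 6^6|_6 = 326592 ⇒ 326591
(4) 326591|_6 = 6^(6 + 1) + 5·6^5 + 5·6^4 + 5·6^3 + 5·6^2 + 5·6 + 5 ↦ 7^(7 + 1) + 5·7^5 + 5·7^4 + 5·7^3 + 5·7^2 + 5·7 + 5|_7 = 5862841 ⇒ 5862840
(5) 5862840|_7 = 7^(7 + 1) + 5·7^5 + 5·7^4 + 5·7^3 + 5·7^2 + 5·7 + 4 ↦ 8^(8 + 1) + 5·8^5 + 5·8^4 + 5·8^3 + 5·8^2 + 5·8 + 4|_8 = 134404972 ⇒ 134404971
(6) 134404971|_8 = 8^(8 + 1) + 5·8^5 + 5·8^4 + 5·8^3 + 5·8^2 + 5·8 + 3 ↦ 9^(9 + 1) + 5·9^5 + 5·9^4 + 5·9^3 + 5·9^2 + 5·9 + 3|_9 = 3487116549 ⇒ 3487116548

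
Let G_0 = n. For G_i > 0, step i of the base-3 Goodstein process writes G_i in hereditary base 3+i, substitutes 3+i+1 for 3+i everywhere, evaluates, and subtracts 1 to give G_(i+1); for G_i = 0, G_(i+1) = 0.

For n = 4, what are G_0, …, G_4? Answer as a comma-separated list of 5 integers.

G_0 = 4. HB_3(4) = 3 + 1. Bump = 5. G_1 = 4.
G_1 = 4. HB_4(4) = 4. Bump = 5. G_2 = 4.
G_2 = 4. HB_5(4) = 4. Bump = 4. G_3 = 3.
G_3 = 3. HB_6(3) = 3. Bump = 3. G_4 = 2.

4, 4, 4, 3, 2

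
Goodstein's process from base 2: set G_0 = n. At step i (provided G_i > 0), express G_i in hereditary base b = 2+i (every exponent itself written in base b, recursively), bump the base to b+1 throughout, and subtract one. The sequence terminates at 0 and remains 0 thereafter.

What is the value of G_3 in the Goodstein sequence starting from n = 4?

step 0: 4 = 2^2; sub 3 for 2: 3^3; = 27; G_1 = 27−1 = 26
step 1: 26 = 2·3^2 + 2·3 + 2; sub 4 for 3: 2·4^2 + 2·4 + 2; = 42; G_2 = 42−1 = 41
step 2: 41 = 2·4^2 + 2·4 + 1; sub 5 for 4: 2·5^2 + 2·5 + 1; = 61; G_3 = 61−1 = 60
step 3: 60 = 2·5^2 + 2·5; sub 6 for 5: 2·6^2 + 2·6; = 84; G_4 = 84−1 = 83

60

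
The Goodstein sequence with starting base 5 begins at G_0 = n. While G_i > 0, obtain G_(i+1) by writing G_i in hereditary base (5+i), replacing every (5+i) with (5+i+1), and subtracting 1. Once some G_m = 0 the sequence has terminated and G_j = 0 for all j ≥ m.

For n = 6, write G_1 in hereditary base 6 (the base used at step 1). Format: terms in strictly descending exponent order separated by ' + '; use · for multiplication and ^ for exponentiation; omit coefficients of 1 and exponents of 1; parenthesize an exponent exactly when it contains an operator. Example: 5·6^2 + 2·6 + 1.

6

[0] 6 ≡ 5 + 1 (base 5). Lift 6: 7. −1: 6.
[1] 6 ≡ 6 (base 6). Lift 7: 7. −1: 6.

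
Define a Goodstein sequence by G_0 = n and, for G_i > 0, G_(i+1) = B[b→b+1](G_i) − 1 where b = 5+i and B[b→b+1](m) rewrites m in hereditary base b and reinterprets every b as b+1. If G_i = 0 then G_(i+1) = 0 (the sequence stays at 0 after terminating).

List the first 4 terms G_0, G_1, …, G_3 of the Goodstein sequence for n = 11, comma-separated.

G_0=11  [base 5] 2·5 + 1  →[5↦6]→  2·6 + 1 = 13  −1 ⇒ G_1=12
G_1=12  [base 6] 2·6  →[6↦7]→  2·7 = 14  −1 ⇒ G_2=13
G_2=13  [base 7] 7 + 6  →[7↦8]→  8 + 6 = 14  −1 ⇒ G_3=13

11, 12, 13, 13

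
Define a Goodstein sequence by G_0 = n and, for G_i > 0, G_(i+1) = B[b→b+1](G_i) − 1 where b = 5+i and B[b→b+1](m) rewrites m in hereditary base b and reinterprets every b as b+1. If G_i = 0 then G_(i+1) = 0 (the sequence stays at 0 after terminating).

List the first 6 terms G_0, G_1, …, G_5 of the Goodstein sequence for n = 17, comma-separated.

17, 19, 21, 23, 24, 25

G_0=17  [base 5] 3·5 + 2  →[5↦6]→  3·6 + 2 = 20  −1 ⇒ G_1=19
G_1=19  [base 6] 3·6 + 1  →[6↦7]→  3·7 + 1 = 22  −1 ⇒ G_2=21
G_2=21  [base 7] 3·7  →[7↦8]→  3·8 = 24  −1 ⇒ G_3=23
G_3=23  [base 8] 2·8 + 7  →[8↦9]→  2·9 + 7 = 25  −1 ⇒ G_4=24
G_4=24  [base 9] 2·9 + 6  →[9↦10]→  2·10 + 6 = 26  −1 ⇒ G_5=25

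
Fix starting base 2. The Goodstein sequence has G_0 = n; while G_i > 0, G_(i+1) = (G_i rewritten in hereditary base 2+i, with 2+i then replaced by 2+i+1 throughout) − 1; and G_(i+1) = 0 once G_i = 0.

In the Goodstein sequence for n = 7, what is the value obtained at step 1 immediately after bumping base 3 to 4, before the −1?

[0] 7 ≡ 2^2 + 2 + 1 (base 2). Lift 3: 31. −1: 30.
[1] 30 ≡ 3^3 + 3 (base 3). Lift 4: 260. −1: 259.

260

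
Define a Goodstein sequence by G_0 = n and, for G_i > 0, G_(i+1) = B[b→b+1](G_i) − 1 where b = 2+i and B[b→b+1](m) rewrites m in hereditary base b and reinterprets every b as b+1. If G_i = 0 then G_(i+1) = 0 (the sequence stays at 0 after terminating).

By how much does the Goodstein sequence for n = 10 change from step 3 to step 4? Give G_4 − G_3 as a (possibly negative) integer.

10 —HB2→ 2^(2 + 1) + 2 —bump→ 3^(3 + 1) + 3 = 84 —(−1)→ 83
83 —HB3→ 3^(3 + 1) + 2 —bump→ 4^(4 + 1) + 2 = 1026 —(−1)→ 1025
1025 —HB4→ 4^(4 + 1) + 1 —bump→ 5^(5 + 1) + 1 = 15626 —(−1)→ 15625
15625 —HB5→ 5^(5 + 1) —bump→ 6^(6 + 1) = 279936 —(−1)→ 279935

264310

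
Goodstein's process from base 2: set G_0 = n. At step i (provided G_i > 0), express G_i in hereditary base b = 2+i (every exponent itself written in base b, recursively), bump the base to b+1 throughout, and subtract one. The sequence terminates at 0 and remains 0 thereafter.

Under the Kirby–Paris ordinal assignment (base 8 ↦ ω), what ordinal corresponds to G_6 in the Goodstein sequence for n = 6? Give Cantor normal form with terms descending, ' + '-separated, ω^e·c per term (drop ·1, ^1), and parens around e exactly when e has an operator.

ω^5·5 + ω^4·5 + ω^3·5 + ω^2·5 + ω·5 + 3

G_0=6  [base 2] 2^2 + 2  →[2↦3]→  3^3 + 3 = 30  −1 ⇒ G_1=29
G_1=29  [base 3] 3^3 + 2  →[3↦4]→  4^4 + 2 = 258  −1 ⇒ G_2=257
G_2=257  [base 4] 4^4 + 1  →[4↦5]→  5^5 + 1 = 3126  −1 ⇒ G_3=3125
G_3=3125  [base 5] 5^5  →[5↦6]→  6^6 = 46656  −1 ⇒ G_4=46655
G_4=46655  [base 6] 5·6^5 + 5·6^4 + 5·6^3 + 5·6^2 + 5·6 + 5  →[6↦7]→  5·7^5 + 5·7^4 + 5·7^3 + 5·7^2 + 5·7 + 5 = 98040  −1 ⇒ G_5=98039
G_5=98039  [base 7] 5·7^5 + 5·7^4 + 5·7^3 + 5·7^2 + 5·7 + 4  →[7↦8]→  5·8^5 + 5·8^4 + 5·8^3 + 5·8^2 + 5·8 + 4 = 187244  −1 ⇒ G_6=187243
G_6=187243  [base 8] 5·8^5 + 5·8^4 + 5·8^3 + 5·8^2 + 5·8 + 3  →[8↦9]→  5·9^5 + 5·9^4 + 5·9^3 + 5·9^2 + 5·9 + 3 = 332148  −1 ⇒ G_7=332147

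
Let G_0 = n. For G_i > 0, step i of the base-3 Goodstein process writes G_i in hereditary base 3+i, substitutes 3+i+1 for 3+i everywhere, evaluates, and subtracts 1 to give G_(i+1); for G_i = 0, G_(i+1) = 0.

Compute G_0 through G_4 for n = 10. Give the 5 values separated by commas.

G_0=10  [base 3] 3^2 + 1  →[3↦4]→  4^2 + 1 = 17  −1 ⇒ G_1=16
G_1=16  [base 4] 4^2  →[4↦5]→  5^2 = 25  −1 ⇒ G_2=24
G_2=24  [base 5] 4·5 + 4  →[5↦6]→  4·6 + 4 = 28  −1 ⇒ G_3=27
G_3=27  [base 6] 4·6 + 3  →[6↦7]→  4·7 + 3 = 31  −1 ⇒ G_4=30

10, 16, 24, 27, 30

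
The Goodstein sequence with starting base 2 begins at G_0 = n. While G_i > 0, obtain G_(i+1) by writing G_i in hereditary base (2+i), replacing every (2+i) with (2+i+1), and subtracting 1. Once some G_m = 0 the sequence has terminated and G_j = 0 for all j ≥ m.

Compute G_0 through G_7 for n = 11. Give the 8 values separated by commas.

G_0 = 11. HB_2(11) = 2^(2 + 1) + 2 + 1. Bump = 85. G_1 = 84.
G_1 = 84. HB_3(84) = 3^(3 + 1) + 3. Bump = 1028. G_2 = 1027.
G_2 = 1027. HB_4(1027) = 4^(4 + 1) + 3. Bump = 15628. G_3 = 15627.
G_3 = 15627. HB_5(15627) = 5^(5 + 1) + 2. Bump = 279938. G_4 = 279937.
G_4 = 279937. HB_6(279937) = 6^(6 + 1) + 1. Bump = 5764802. G_5 = 5764801.
G_5 = 5764801. HB_7(5764801) = 7^(7 + 1). Bump = 134217728. G_6 = 134217727.
G_6 = 134217727. HB_8(134217727) = 7·8^8 + 7·8^7 + 7·8^6 + 7·8^5 + 7·8^4 + 7·8^3 + 7·8^2 + 7·8 + 7. Bump = 2749609303. G_7 = 2749609302.

11, 84, 1027, 15627, 279937, 5764801, 134217727, 2749609302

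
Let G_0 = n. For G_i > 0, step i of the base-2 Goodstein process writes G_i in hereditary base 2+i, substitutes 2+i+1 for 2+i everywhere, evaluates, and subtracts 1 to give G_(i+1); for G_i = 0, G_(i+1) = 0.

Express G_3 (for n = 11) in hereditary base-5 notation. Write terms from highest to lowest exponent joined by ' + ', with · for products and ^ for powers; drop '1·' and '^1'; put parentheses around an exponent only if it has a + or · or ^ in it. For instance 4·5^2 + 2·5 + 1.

G_0 = 11. HB_2(11) = 2^(2 + 1) + 2 + 1. Bump = 85. G_1 = 84.
G_1 = 84. HB_3(84) = 3^(3 + 1) + 3. Bump = 1028. G_2 = 1027.
G_2 = 1027. HB_4(1027) = 4^(4 + 1) + 3. Bump = 15628. G_3 = 15627.

5^(5 + 1) + 2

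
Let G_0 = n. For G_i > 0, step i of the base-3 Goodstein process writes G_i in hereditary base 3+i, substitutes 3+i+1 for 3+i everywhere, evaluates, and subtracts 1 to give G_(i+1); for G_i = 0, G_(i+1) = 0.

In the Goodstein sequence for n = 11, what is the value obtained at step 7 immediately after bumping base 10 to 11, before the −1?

56

(0) 11|_3 = 3^2 + 2 ↦ 4^2 + 2|_4 = 18 ⇒ 17
(1) 17|_4 = 4^2 + 1 ↦ 5^2 + 1|_5 = 26 ⇒ 25
(2) 25|_5 = 5^2 ↦ 6^2|_6 = 36 ⇒ 35
(3) 35|_6 = 5·6 + 5 ↦ 5·7 + 5|_7 = 40 ⇒ 39
(4) 39|_7 = 5·7 + 4 ↦ 5·8 + 4|_8 = 44 ⇒ 43
(5) 43|_8 = 5·8 + 3 ↦ 5·9 + 3|_9 = 48 ⇒ 47
(6) 47|_9 = 5·9 + 2 ↦ 5·10 + 2|_10 = 52 ⇒ 51
(7) 51|_10 = 5·10 + 1 ↦ 5·11 + 1|_11 = 56 ⇒ 55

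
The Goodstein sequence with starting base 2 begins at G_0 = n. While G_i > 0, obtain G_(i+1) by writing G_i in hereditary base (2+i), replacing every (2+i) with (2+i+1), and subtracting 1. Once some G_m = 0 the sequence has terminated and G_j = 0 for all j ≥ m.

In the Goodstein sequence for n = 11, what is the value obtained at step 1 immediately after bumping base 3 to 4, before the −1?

1028

11 —HB2→ 2^(2 + 1) + 2 + 1 —bump→ 3^(3 + 1) + 3 + 1 = 85 —(−1)→ 84
84 —HB3→ 3^(3 + 1) + 3 —bump→ 4^(4 + 1) + 4 = 1028 —(−1)→ 1027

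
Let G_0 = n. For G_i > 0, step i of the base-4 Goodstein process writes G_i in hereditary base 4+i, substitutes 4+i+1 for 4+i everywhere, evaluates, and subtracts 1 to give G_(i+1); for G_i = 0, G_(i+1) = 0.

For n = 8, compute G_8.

base 4: 8 = 2·4; at 5: 2·5 = 10; next = 9
base 5: 9 = 5 + 4; at 6: 6 + 4 = 10; next = 9
base 6: 9 = 6 + 3; at 7: 7 + 3 = 10; next = 9
base 7: 9 = 7 + 2; at 8: 8 + 2 = 10; next = 9
base 8: 9 = 8 + 1; at 9: 9 + 1 = 10; next = 9
base 9: 9 = 9; at 10: 10 = 10; next = 9
base 10: 9 = 9; at 11: 9 = 9; next = 8
base 11: 8 = 8; at 12: 8 = 8; next = 7

7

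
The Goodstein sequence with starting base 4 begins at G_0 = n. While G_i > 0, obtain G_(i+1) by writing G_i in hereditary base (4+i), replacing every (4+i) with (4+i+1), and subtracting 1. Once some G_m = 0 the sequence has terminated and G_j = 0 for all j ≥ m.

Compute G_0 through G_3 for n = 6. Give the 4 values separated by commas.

6, 6, 6, 6

base 4: 6 = 4 + 2; at 5: 5 + 2 = 7; next = 6
base 5: 6 = 5 + 1; at 6: 6 + 1 = 7; next = 6
base 6: 6 = 6; at 7: 7 = 7; next = 6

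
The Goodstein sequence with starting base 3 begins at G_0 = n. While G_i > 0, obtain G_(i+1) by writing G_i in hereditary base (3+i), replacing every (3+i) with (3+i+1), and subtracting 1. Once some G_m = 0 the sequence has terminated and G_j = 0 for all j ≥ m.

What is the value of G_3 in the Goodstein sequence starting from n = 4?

3

G_0 = 4. HB_3(4) = 3 + 1. Bump = 5. G_1 = 4.
G_1 = 4. HB_4(4) = 4. Bump = 5. G_2 = 4.
G_2 = 4. HB_5(4) = 4. Bump = 4. G_3 = 3.
G_3 = 3. HB_6(3) = 3. Bump = 3. G_4 = 2.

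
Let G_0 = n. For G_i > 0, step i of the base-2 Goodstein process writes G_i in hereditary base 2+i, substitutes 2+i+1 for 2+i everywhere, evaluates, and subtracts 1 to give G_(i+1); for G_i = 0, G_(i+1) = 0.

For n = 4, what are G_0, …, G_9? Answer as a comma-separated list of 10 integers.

4, 26, 41, 60, 83, 109, 139, 173, 211, 253

G_0 = 4. HB_2(4) = 2^2. Bump = 27. G_1 = 26.
G_1 = 26. HB_3(26) = 2·3^2 + 2·3 + 2. Bump = 42. G_2 = 41.
G_2 = 41. HB_4(41) = 2·4^2 + 2·4 + 1. Bump = 61. G_3 = 60.
G_3 = 60. HB_5(60) = 2·5^2 + 2·5. Bump = 84. G_4 = 83.
G_4 = 83. HB_6(83) = 2·6^2 + 6 + 5. Bump = 110. G_5 = 109.
G_5 = 109. HB_7(109) = 2·7^2 + 7 + 4. Bump = 140. G_6 = 139.
G_6 = 139. HB_8(139) = 2·8^2 + 8 + 3. Bump = 174. G_7 = 173.
G_7 = 173. HB_9(173) = 2·9^2 + 9 + 2. Bump = 212. G_8 = 211.
G_8 = 211. HB_10(211) = 2·10^2 + 10 + 1. Bump = 254. G_9 = 253.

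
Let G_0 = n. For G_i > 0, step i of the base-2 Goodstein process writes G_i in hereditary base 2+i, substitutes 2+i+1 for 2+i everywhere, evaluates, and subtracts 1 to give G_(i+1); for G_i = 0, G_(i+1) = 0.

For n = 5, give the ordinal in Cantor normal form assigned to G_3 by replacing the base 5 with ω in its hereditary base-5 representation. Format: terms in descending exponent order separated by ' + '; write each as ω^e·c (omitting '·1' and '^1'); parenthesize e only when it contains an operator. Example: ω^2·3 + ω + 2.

ω^3·3 + ω^2·3 + ω·3 + 2

G_0 = 5. HB_2(5) = 2^2 + 1. Bump = 28. G_1 = 27.
G_1 = 27. HB_3(27) = 3^3. Bump = 256. G_2 = 255.
G_2 = 255. HB_4(255) = 3·4^3 + 3·4^2 + 3·4 + 3. Bump = 468. G_3 = 467.
G_3 = 467. HB_5(467) = 3·5^3 + 3·5^2 + 3·5 + 2. Bump = 776. G_4 = 775.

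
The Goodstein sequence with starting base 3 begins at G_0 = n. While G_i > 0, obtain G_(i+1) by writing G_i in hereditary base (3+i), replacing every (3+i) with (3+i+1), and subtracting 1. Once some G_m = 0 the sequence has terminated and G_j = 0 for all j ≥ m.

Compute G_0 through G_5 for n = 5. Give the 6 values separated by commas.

5, 5, 5, 5, 4, 3

G_0=5  [base 3] 3 + 2  →[3↦4]→  4 + 2 = 6  −1 ⇒ G_1=5
G_1=5  [base 4] 4 + 1  →[4↦5]→  5 + 1 = 6  −1 ⇒ G_2=5
G_2=5  [base 5] 5  →[5↦6]→  6 = 6  −1 ⇒ G_3=5
G_3=5  [base 6] 5  →[6↦7]→  5 = 5  −1 ⇒ G_4=4
G_4=4  [base 7] 4  →[7↦8]→  4 = 4  −1 ⇒ G_5=3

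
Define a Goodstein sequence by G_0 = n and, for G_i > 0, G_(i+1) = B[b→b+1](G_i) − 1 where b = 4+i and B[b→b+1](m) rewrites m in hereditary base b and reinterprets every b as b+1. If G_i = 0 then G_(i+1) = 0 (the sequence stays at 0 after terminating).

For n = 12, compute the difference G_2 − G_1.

1

G_0 = 12. HB_4(12) = 3·4. Bump = 15. G_1 = 14.
G_1 = 14. HB_5(14) = 2·5 + 4. Bump = 16. G_2 = 15.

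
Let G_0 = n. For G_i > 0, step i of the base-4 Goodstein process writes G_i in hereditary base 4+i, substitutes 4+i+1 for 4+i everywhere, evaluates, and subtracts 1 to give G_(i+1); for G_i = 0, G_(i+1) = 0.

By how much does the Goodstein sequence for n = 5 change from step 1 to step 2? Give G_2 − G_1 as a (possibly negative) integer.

[0] 5 ≡ 4 + 1 (base 4). Lift 5: 6. −1: 5.
[1] 5 ≡ 5 (base 5). Lift 6: 6. −1: 5.

0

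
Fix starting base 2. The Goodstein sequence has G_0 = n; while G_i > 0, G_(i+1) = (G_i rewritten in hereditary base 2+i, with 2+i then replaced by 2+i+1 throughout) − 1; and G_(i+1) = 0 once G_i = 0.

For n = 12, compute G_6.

134217867

G_0=12  [base 2] 2^(2 + 1) + 2^2  →[2↦3]→  3^(3 + 1) + 3^3 = 108  −1 ⇒ G_1=107
G_1=107  [base 3] 3^(3 + 1) + 2·3^2 + 2·3 + 2  →[3↦4]→  4^(4 + 1) + 2·4^2 + 2·4 + 2 = 1066  −1 ⇒ G_2=1065
G_2=1065  [base 4] 4^(4 + 1) + 2·4^2 + 2·4 + 1  →[4↦5]→  5^(5 + 1) + 2·5^2 + 2·5 + 1 = 15686  −1 ⇒ G_3=15685
G_3=15685  [base 5] 5^(5 + 1) + 2·5^2 + 2·5  →[5↦6]→  6^(6 + 1) + 2·6^2 + 2·6 = 280020  −1 ⇒ G_4=280019
G_4=280019  [base 6] 6^(6 + 1) + 2·6^2 + 6 + 5  →[6↦7]→  7^(7 + 1) + 2·7^2 + 7 + 5 = 5764911  −1 ⇒ G_5=5764910
G_5=5764910  [base 7] 7^(7 + 1) + 2·7^2 + 7 + 4  →[7↦8]→  8^(8 + 1) + 2·8^2 + 8 + 4 = 134217868  −1 ⇒ G_6=134217867
G_6=134217867  [base 8] 8^(8 + 1) + 2·8^2 + 8 + 3  →[8↦9]→  9^(9 + 1) + 2·9^2 + 9 + 3 = 3486784575  −1 ⇒ G_7=3486784574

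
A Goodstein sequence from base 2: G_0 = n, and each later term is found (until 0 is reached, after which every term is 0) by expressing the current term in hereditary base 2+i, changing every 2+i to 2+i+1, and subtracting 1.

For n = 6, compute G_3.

(0) 6|_2 = 2^2 + 2 ↦ 3^3 + 3|_3 = 30 ⇒ 29
(1) 29|_3 = 3^3 + 2 ↦ 4^4 + 2|_4 = 258 ⇒ 257
(2) 257|_4 = 4^4 + 1 ↦ 5^5 + 1|_5 = 3126 ⇒ 3125
(3) 3125|_5 = 5^5 ↦ 6^6|_6 = 46656 ⇒ 46655

3125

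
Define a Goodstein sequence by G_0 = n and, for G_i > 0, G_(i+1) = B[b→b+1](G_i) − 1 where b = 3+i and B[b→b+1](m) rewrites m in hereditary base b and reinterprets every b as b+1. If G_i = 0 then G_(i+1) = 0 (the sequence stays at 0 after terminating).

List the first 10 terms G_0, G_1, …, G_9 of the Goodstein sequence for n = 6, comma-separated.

base 3: 6 = 2·3; at 4: 2·4 = 8; next = 7
base 4: 7 = 4 + 3; at 5: 5 + 3 = 8; next = 7
base 5: 7 = 5 + 2; at 6: 6 + 2 = 8; next = 7
base 6: 7 = 6 + 1; at 7: 7 + 1 = 8; next = 7
base 7: 7 = 7; at 8: 8 = 8; next = 7
base 8: 7 = 7; at 9: 7 = 7; next = 6
base 9: 6 = 6; at 10: 6 = 6; next = 5
base 10: 5 = 5; at 11: 5 = 5; next = 4
base 11: 4 = 4; at 12: 4 = 4; next = 3

6, 7, 7, 7, 7, 7, 6, 5, 4, 3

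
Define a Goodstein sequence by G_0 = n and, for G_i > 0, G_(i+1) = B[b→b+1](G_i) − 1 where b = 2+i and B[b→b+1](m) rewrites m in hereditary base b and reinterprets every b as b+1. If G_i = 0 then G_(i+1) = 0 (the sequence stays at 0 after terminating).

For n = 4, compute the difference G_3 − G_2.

19

G_0 = 4. HB_2(4) = 2^2. Bump = 27. G_1 = 26.
G_1 = 26. HB_3(26) = 2·3^2 + 2·3 + 2. Bump = 42. G_2 = 41.
G_2 = 41. HB_4(41) = 2·4^2 + 2·4 + 1. Bump = 61. G_3 = 60.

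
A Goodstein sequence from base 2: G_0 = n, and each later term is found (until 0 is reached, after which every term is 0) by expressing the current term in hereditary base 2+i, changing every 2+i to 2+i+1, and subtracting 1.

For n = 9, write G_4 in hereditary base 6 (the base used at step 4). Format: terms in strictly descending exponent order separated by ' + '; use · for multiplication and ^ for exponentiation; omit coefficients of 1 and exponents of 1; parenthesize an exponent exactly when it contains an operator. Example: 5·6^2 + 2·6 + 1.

3·6^6 + 3·6^3 + 3·6^2 + 3·6 + 1

G_0 = 9. HB_2(9) = 2^(2 + 1) + 1. Bump = 82. G_1 = 81.
G_1 = 81. HB_3(81) = 3^(3 + 1). Bump = 1024. G_2 = 1023.
G_2 = 1023. HB_4(1023) = 3·4^4 + 3·4^3 + 3·4^2 + 3·4 + 3. Bump = 9843. G_3 = 9842.
G_3 = 9842. HB_5(9842) = 3·5^5 + 3·5^3 + 3·5^2 + 3·5 + 2. Bump = 140744. G_4 = 140743.
G_4 = 140743. HB_6(140743) = 3·6^6 + 3·6^3 + 3·6^2 + 3·6 + 1. Bump = 2471827. G_5 = 2471826.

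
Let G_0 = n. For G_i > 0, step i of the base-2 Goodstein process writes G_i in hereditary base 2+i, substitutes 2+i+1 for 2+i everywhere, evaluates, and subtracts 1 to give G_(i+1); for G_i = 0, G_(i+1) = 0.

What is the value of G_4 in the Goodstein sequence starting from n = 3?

1

G_0 = 3. HB_2(3) = 2 + 1. Bump = 4. G_1 = 3.
G_1 = 3. HB_3(3) = 3. Bump = 4. G_2 = 3.
G_2 = 3. HB_4(3) = 3. Bump = 3. G_3 = 2.
G_3 = 2. HB_5(2) = 2. Bump = 2. G_4 = 1.
G_4 = 1. HB_6(1) = 1. Bump = 1. G_5 = 0.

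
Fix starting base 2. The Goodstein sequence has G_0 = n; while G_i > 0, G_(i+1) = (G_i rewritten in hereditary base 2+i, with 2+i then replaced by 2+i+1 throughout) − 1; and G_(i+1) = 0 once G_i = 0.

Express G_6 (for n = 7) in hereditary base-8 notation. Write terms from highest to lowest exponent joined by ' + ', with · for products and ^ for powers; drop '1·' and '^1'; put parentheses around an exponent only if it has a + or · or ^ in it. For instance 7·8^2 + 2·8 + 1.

7·8^7 + 7·8^6 + 7·8^5 + 7·8^4 + 7·8^3 + 7·8^2 + 7·8 + 7

G_0 = 7. HB_2(7) = 2^2 + 2 + 1. Bump = 31. G_1 = 30.
G_1 = 30. HB_3(30) = 3^3 + 3. Bump = 260. G_2 = 259.
G_2 = 259. HB_4(259) = 4^4 + 3. Bump = 3128. G_3 = 3127.
G_3 = 3127. HB_5(3127) = 5^5 + 2. Bump = 46658. G_4 = 46657.
G_4 = 46657. HB_6(46657) = 6^6 + 1. Bump = 823544. G_5 = 823543.
G_5 = 823543. HB_7(823543) = 7^7. Bump = 16777216. G_6 = 16777215.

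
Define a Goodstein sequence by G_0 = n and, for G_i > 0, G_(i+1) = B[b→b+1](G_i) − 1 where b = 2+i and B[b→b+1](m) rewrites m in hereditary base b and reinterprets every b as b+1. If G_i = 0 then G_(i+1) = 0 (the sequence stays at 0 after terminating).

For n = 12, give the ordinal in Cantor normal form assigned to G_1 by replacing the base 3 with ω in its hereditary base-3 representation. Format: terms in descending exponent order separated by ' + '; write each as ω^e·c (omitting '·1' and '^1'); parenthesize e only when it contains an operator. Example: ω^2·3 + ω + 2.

(0) 12|_2 = 2^(2 + 1) + 2^2 ↦ 3^(3 + 1) + 3^3|_3 = 108 ⇒ 107
(1) 107|_3 = 3^(3 + 1) + 2·3^2 + 2·3 + 2 ↦ 4^(4 + 1) + 2·4^2 + 2·4 + 2|_4 = 1066 ⇒ 1065

ω^(ω + 1) + ω^2·2 + ω·2 + 2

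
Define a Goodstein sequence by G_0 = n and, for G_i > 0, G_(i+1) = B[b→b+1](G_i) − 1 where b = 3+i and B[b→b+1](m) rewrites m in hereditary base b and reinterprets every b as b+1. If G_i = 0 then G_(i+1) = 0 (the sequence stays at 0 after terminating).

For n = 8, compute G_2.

base 3: 8 = 2·3 + 2; at 4: 2·4 + 2 = 10; next = 9
base 4: 9 = 2·4 + 1; at 5: 2·5 + 1 = 11; next = 10
base 5: 10 = 2·5; at 6: 2·6 = 12; next = 11

10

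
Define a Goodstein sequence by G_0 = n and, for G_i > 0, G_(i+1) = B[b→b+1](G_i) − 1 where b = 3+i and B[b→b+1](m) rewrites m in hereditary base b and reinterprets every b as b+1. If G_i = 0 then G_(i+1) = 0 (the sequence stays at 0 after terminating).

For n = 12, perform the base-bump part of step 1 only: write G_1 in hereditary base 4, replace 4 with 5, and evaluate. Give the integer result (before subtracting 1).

[0] 12 ≡ 3^2 + 3 (base 3). Lift 4: 20. −1: 19.
[1] 19 ≡ 4^2 + 3 (base 4). Lift 5: 28. −1: 27.

28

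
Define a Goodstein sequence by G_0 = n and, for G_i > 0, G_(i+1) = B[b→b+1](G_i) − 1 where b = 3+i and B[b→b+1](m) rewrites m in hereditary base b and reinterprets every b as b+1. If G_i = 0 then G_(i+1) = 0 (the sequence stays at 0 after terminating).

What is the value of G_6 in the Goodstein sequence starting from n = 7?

9

[0] 7 ≡ 2·3 + 1 (base 3). Lift 4: 9. −1: 8.
[1] 8 ≡ 2·4 (base 4). Lift 5: 10. −1: 9.
[2] 9 ≡ 5 + 4 (base 5). Lift 6: 10. −1: 9.
[3] 9 ≡ 6 + 3 (base 6). Lift 7: 10. −1: 9.
[4] 9 ≡ 7 + 2 (base 7). Lift 8: 10. −1: 9.
[5] 9 ≡ 8 + 1 (base 8). Lift 9: 10. −1: 9.
[6] 9 ≡ 9 (base 9). Lift 10: 10. −1: 9.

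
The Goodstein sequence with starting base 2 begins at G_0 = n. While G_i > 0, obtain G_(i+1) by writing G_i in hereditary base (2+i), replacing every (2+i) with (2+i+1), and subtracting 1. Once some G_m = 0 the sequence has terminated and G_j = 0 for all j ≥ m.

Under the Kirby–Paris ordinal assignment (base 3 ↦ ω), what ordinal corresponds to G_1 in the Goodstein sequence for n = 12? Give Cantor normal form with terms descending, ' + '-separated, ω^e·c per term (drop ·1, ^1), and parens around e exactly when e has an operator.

G_0=12  [base 2] 2^(2 + 1) + 2^2  →[2↦3]→  3^(3 + 1) + 3^3 = 108  −1 ⇒ G_1=107
G_1=107  [base 3] 3^(3 + 1) + 2·3^2 + 2·3 + 2  →[3↦4]→  4^(4 + 1) + 2·4^2 + 2·4 + 2 = 1066  −1 ⇒ G_2=1065

ω^(ω + 1) + ω^2·2 + ω·2 + 2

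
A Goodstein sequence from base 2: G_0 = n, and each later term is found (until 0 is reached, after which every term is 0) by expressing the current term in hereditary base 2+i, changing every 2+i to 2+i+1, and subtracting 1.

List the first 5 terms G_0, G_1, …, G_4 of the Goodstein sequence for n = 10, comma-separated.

10 —HB2→ 2^(2 + 1) + 2 —bump→ 3^(3 + 1) + 3 = 84 —(−1)→ 83
83 —HB3→ 3^(3 + 1) + 2 —bump→ 4^(4 + 1) + 2 = 1026 —(−1)→ 1025
1025 —HB4→ 4^(4 + 1) + 1 —bump→ 5^(5 + 1) + 1 = 15626 —(−1)→ 15625
15625 —HB5→ 5^(5 + 1) —bump→ 6^(6 + 1) = 279936 —(−1)→ 279935

10, 83, 1025, 15625, 279935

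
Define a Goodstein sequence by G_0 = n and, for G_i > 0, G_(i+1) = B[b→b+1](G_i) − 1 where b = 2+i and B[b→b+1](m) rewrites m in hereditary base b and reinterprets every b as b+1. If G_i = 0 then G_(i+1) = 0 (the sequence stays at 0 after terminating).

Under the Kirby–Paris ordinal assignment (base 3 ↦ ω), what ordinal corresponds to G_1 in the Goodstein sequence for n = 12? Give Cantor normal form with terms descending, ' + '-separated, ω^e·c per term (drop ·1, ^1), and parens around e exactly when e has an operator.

ω^(ω + 1) + ω^2·2 + ω·2 + 2

i=0: 12 = 2^(2 + 1) + 2^2 (b=2); 2→3: 3^(3 + 1) + 3^3 = 108; 108−1 = 107
i=1: 107 = 3^(3 + 1) + 2·3^2 + 2·3 + 2 (b=3); 3→4: 4^(4 + 1) + 2·4^2 + 2·4 + 2 = 1066; 1066−1 = 1065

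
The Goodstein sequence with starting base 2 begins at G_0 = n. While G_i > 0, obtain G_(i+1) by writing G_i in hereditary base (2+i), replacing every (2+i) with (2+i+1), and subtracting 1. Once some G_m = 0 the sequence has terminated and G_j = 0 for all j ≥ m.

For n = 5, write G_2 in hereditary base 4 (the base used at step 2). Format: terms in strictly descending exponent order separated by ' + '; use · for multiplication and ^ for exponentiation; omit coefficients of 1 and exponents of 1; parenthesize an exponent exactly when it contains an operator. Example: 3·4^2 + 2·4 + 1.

3·4^3 + 3·4^2 + 3·4 + 3

G_0 = 5. HB_2(5) = 2^2 + 1. Bump = 28. G_1 = 27.
G_1 = 27. HB_3(27) = 3^3. Bump = 256. G_2 = 255.
G_2 = 255. HB_4(255) = 3·4^3 + 3·4^2 + 3·4 + 3. Bump = 468. G_3 = 467.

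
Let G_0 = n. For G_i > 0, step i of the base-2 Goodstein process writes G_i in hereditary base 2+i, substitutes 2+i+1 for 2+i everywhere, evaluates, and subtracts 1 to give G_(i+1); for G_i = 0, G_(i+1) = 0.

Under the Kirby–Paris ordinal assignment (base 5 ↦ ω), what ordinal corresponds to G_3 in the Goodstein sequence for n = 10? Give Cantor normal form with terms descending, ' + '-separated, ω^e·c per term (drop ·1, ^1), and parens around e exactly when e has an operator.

step 0: 10 = 2^(2 + 1) + 2; sub 3 for 2: 3^(3 + 1) + 3; = 84; G_1 = 84−1 = 83
step 1: 83 = 3^(3 + 1) + 2; sub 4 for 3: 4^(4 + 1) + 2; = 1026; G_2 = 1026−1 = 1025
step 2: 1025 = 4^(4 + 1) + 1; sub 5 for 4: 5^(5 + 1) + 1; = 15626; G_3 = 15626−1 = 15625
step 3: 15625 = 5^(5 + 1); sub 6 for 5: 6^(6 + 1); = 279936; G_4 = 279936−1 = 279935

ω^(ω + 1)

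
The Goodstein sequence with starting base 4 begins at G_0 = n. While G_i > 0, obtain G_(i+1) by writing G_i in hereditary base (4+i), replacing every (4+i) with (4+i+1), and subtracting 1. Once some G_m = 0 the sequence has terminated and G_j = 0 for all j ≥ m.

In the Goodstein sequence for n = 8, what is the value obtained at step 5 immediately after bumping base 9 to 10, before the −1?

step 0: 8 = 2·4; sub 5 for 4: 2·5; = 10; G_1 = 10−1 = 9
step 1: 9 = 5 + 4; sub 6 for 5: 6 + 4; = 10; G_2 = 10−1 = 9
step 2: 9 = 6 + 3; sub 7 for 6: 7 + 3; = 10; G_3 = 10−1 = 9
step 3: 9 = 7 + 2; sub 8 for 7: 8 + 2; = 10; G_4 = 10−1 = 9
step 4: 9 = 8 + 1; sub 9 for 8: 9 + 1; = 10; G_5 = 10−1 = 9
step 5: 9 = 9; sub 10 for 9: 10; = 10; G_6 = 10−1 = 9

10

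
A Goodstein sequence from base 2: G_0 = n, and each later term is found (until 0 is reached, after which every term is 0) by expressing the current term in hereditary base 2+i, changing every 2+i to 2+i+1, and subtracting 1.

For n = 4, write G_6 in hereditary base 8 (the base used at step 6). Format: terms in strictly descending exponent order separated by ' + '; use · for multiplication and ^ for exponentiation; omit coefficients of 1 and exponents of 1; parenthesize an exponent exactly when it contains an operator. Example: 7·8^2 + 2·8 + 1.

2·8^2 + 8 + 3

G_0=4  [base 2] 2^2  →[2↦3]→  3^3 = 27  −1 ⇒ G_1=26
G_1=26  [base 3] 2·3^2 + 2·3 + 2  →[3↦4]→  2·4^2 + 2·4 + 2 = 42  −1 ⇒ G_2=41
G_2=41  [base 4] 2·4^2 + 2·4 + 1  →[4↦5]→  2·5^2 + 2·5 + 1 = 61  −1 ⇒ G_3=60
G_3=60  [base 5] 2·5^2 + 2·5  →[5↦6]→  2·6^2 + 2·6 = 84  −1 ⇒ G_4=83
G_4=83  [base 6] 2·6^2 + 6 + 5  →[6↦7]→  2·7^2 + 7 + 5 = 110  −1 ⇒ G_5=109
G_5=109  [base 7] 2·7^2 + 7 + 4  →[7↦8]→  2·8^2 + 8 + 4 = 140  −1 ⇒ G_6=139
G_6=139  [base 8] 2·8^2 + 8 + 3  →[8↦9]→  2·9^2 + 9 + 3 = 174  −1 ⇒ G_7=173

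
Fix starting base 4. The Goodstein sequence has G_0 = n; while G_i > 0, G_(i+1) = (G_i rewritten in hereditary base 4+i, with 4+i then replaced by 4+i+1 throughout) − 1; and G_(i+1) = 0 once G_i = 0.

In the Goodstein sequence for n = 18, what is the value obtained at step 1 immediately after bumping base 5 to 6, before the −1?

18 —HB4→ 4^2 + 2 —bump→ 5^2 + 2 = 27 —(−1)→ 26
26 —HB5→ 5^2 + 1 —bump→ 6^2 + 1 = 37 —(−1)→ 36

37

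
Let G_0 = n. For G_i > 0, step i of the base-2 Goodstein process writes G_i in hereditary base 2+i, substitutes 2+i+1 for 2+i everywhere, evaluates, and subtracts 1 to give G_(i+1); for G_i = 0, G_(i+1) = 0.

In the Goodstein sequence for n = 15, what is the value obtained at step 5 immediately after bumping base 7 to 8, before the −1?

G_0=15  [base 2] 2^(2 + 1) + 2^2 + 2 + 1  →[2↦3]→  3^(3 + 1) + 3^3 + 3 + 1 = 112  −1 ⇒ G_1=111
G_1=111  [base 3] 3^(3 + 1) + 3^3 + 3  →[3↦4]→  4^(4 + 1) + 4^4 + 4 = 1284  −1 ⇒ G_2=1283
G_2=1283  [base 4] 4^(4 + 1) + 4^4 + 3  →[4↦5]→  5^(5 + 1) + 5^5 + 3 = 18753  −1 ⇒ G_3=18752
G_3=18752  [base 5] 5^(5 + 1) + 5^5 + 2  →[5↦6]→  6^(6 + 1) + 6^6 + 2 = 326594  −1 ⇒ G_4=326593
G_4=326593  [base 6] 6^(6 + 1) + 6^6 + 1  →[6↦7]→  7^(7 + 1) + 7^7 + 1 = 6588345  −1 ⇒ G_5=6588344
G_5=6588344  [base 7] 7^(7 + 1) + 7^7  →[7↦8]→  8^(8 + 1) + 8^8 = 150994944  −1 ⇒ G_6=150994943

150994944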